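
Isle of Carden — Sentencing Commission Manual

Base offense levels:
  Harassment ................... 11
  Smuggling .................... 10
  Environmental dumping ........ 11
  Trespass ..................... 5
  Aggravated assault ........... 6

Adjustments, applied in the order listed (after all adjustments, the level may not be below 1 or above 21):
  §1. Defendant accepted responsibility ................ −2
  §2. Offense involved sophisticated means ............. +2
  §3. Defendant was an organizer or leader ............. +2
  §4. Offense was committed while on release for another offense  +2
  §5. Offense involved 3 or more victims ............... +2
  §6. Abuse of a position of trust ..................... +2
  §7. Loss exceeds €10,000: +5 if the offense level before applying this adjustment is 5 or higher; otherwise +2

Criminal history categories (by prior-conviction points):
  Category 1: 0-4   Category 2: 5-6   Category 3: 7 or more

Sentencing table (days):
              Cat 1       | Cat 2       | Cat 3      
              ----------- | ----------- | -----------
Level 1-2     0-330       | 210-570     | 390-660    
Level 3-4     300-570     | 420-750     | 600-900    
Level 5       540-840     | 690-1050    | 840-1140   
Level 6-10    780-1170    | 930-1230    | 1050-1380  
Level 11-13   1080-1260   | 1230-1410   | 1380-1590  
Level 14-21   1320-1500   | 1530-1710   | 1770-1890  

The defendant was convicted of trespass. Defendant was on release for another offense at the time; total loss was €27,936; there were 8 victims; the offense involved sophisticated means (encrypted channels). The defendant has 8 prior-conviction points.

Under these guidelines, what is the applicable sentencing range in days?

1770-1890 days

Base offense level for trespass: 5.
§1 does not apply.
§2 applies: 5 + 2 = 7.
§3 does not apply.
§4 applies: 7 + 2 = 9.
§5 applies: 9 + 2 = 11.
§6 does not apply.
§7 applies (level before this adjustment is 11 ≥ 5, so +5): 11 + 5 = 16.
Final offense level: 16.
Criminal history: 8 prior points → Category 3 (7+).
Level 16 falls in the 14-21 band.
Grid: Level 14-21 × Category 3 = 1770-1890 days.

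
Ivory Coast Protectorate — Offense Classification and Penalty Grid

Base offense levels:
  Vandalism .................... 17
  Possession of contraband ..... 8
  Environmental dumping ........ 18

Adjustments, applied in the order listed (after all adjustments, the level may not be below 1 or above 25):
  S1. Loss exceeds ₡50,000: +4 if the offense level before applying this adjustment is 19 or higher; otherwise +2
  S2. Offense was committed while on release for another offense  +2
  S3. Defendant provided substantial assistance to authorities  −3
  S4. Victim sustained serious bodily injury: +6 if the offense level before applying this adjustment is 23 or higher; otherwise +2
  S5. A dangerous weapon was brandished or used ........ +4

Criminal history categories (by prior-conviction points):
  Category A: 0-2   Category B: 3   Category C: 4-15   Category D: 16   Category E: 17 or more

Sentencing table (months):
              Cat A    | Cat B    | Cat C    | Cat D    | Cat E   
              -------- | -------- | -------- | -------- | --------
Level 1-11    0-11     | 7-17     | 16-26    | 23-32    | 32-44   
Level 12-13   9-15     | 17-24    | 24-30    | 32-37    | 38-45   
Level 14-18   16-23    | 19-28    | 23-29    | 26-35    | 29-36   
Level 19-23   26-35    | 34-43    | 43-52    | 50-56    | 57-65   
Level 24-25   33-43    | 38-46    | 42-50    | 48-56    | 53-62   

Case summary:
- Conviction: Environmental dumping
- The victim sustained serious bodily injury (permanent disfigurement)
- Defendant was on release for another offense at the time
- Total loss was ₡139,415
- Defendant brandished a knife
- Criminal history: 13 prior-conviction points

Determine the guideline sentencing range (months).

Base offense level for environmental dumping: 18.
S1 applies (level before this adjustment is 18 < 19, so +2): 18 + 2 = 20.
S2 applies: 20 + 2 = 22.
S4 applies (level before this adjustment is 22 < 23, so +2): 22 + 2 = 24.
S5 applies: 24 + 4 = 28.
Level 28 exceeds the maximum of 25; capped at 25.
Final offense level: 25.
Criminal history: 13 prior points → Category C (4-15).
Level 25 falls in the 24-25 band.
Grid: Level 24-25 × Category C = 42-50 months.

42-50 months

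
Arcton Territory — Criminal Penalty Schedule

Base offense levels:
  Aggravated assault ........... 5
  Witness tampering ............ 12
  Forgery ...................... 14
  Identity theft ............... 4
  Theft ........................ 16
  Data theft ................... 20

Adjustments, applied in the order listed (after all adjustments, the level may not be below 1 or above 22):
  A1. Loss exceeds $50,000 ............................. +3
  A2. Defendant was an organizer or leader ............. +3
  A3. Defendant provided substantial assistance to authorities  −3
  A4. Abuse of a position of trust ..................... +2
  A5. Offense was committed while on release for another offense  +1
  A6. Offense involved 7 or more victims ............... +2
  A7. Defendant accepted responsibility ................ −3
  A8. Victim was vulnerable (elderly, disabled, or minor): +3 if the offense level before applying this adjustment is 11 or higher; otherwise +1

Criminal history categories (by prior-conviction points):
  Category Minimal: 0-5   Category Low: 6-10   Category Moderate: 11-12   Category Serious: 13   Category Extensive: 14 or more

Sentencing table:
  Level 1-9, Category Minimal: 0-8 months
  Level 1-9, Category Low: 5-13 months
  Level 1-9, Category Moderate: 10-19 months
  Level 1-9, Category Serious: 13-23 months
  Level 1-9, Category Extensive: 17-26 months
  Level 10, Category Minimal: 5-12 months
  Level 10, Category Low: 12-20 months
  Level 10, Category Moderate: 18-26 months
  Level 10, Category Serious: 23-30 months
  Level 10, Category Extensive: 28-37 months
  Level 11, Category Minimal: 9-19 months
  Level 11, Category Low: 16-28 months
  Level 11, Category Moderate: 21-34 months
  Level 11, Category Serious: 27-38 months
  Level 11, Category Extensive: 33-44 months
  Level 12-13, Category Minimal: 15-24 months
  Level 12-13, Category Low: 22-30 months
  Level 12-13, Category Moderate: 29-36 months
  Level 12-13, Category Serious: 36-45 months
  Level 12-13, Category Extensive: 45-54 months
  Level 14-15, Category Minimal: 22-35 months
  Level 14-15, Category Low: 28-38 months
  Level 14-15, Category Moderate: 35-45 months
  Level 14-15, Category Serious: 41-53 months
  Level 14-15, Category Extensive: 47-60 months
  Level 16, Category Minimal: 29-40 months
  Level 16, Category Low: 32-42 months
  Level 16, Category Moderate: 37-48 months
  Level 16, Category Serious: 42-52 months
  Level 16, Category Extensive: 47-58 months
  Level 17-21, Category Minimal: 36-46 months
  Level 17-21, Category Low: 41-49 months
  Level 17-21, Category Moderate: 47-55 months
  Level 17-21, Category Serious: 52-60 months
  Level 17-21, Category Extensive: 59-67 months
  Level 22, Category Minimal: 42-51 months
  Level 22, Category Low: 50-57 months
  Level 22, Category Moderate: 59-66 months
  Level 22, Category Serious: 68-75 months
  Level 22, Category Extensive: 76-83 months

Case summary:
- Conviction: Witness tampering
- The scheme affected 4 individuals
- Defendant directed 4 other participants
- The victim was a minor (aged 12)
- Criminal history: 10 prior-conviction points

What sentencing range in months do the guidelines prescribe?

Base offense level for witness tampering: 12.
A2 applies: 12 + 3 = 15.
A5 does not apply.
A6 does not apply.
A8 applies (level before this adjustment is 15 ≥ 11, so +3): 15 + 3 = 18.
Final offense level: 18.
Criminal history: 10 prior points → Category Low (6-10).
Level 18 falls in the 17-21 band.
Grid: Level 17-21 × Category Low = 41-49 months.

41-49 months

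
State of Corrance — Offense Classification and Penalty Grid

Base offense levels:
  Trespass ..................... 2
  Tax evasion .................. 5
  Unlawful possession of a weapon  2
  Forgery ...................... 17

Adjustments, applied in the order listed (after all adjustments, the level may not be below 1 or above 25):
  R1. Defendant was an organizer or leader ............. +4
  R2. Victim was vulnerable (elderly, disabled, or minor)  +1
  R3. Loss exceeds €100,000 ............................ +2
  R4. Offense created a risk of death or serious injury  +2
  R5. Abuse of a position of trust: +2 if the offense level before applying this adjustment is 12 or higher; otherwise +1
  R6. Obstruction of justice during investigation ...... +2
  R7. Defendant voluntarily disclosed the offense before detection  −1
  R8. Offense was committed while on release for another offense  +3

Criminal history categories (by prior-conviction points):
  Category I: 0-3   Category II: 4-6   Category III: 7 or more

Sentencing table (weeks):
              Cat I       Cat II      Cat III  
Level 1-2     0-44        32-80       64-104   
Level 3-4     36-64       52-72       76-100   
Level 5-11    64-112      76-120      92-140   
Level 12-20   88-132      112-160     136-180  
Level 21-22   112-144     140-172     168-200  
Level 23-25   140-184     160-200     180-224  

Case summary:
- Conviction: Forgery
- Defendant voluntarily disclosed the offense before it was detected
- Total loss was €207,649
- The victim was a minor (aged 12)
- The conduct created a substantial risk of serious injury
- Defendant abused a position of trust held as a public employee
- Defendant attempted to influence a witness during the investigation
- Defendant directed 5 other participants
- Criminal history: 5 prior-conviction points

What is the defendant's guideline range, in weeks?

160-200 weeks

Base offense level for forgery: 17.
R1 applies: 17 + 4 = 21.
R2 applies: 21 + 1 = 22.
R3 applies: 22 + 2 = 24.
R4 applies: 24 + 2 = 26.
R5 applies (level before this adjustment is 26 ≥ 12, so +2): 26 + 2 = 28.
R6 applies: 28 + 2 = 30.
R7 applies: 30 − 1 = 29.
R8 does not apply.
Level 29 exceeds the maximum of 25; capped at 25.
Final offense level: 25.
Criminal history: 5 prior points → Category II (4-6).
Level 25 falls in the 23-25 band.
Grid: Level 23-25 × Category II = 160-200 weeks.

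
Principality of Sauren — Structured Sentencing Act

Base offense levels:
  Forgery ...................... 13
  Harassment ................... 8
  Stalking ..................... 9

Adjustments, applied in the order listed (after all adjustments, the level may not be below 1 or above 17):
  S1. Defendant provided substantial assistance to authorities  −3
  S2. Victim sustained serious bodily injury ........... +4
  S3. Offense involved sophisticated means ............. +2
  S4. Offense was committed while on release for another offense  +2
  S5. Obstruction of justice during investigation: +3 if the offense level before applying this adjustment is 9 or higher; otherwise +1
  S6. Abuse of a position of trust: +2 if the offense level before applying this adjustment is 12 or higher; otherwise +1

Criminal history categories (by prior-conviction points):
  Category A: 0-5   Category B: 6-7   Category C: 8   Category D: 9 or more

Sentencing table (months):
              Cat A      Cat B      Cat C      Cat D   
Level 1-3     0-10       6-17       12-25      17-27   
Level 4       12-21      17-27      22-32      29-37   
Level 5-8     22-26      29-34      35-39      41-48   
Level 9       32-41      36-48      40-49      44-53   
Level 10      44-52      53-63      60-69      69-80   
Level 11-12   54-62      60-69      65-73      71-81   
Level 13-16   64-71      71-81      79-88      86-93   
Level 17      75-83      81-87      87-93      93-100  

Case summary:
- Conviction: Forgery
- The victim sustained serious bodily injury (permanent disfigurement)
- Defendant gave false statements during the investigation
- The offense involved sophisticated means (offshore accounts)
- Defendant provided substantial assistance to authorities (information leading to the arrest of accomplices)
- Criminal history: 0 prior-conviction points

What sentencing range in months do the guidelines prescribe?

Base offense level for forgery: 13.
S1 applies: 13 − 3 = 10.
S2 applies: 10 + 4 = 14.
S3 applies: 14 + 2 = 16.
S5 applies (level before this adjustment is 16 ≥ 9, so +3): 16 + 3 = 19.
S6 does not apply.
Level 19 exceeds the maximum of 17; capped at 17.
Final offense level: 17.
Criminal history: 0 prior points → Category A (0-5).
Level 17 falls in the 17 band.
Grid: Level 17 × Category A = 75-83 months.

75-83 months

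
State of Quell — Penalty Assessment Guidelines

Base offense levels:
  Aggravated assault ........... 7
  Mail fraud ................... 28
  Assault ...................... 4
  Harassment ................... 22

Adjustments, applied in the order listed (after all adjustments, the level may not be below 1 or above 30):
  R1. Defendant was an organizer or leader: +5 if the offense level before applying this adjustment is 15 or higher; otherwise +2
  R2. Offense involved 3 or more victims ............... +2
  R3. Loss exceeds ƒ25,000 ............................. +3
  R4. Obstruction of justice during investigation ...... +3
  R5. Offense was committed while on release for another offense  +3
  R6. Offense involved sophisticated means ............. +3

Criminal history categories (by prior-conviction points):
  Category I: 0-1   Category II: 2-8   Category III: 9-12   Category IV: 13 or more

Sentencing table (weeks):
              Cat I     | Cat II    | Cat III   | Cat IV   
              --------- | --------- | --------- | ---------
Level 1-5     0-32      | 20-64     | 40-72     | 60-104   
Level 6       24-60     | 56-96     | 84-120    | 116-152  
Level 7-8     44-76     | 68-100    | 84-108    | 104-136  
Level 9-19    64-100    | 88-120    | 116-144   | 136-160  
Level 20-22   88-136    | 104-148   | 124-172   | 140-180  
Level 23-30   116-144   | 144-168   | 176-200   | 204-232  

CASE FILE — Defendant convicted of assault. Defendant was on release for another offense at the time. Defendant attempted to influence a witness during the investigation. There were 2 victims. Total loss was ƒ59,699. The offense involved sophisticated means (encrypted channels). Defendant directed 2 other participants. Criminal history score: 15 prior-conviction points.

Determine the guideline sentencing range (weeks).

136-160 weeks

Base offense level for assault: 4.
R1 applies (level before this adjustment is 4 < 15, so +2): 4 + 2 = 6.
R3 applies: 6 + 3 = 9.
R4 applies: 9 + 3 = 12.
R5 applies: 12 + 3 = 15.
R6 applies: 15 + 3 = 18.
Final offense level: 18.
Criminal history: 15 prior points → Category IV (13+).
Level 18 falls in the 9-19 band.
Grid: Level 9-19 × Category IV = 136-160 weeks.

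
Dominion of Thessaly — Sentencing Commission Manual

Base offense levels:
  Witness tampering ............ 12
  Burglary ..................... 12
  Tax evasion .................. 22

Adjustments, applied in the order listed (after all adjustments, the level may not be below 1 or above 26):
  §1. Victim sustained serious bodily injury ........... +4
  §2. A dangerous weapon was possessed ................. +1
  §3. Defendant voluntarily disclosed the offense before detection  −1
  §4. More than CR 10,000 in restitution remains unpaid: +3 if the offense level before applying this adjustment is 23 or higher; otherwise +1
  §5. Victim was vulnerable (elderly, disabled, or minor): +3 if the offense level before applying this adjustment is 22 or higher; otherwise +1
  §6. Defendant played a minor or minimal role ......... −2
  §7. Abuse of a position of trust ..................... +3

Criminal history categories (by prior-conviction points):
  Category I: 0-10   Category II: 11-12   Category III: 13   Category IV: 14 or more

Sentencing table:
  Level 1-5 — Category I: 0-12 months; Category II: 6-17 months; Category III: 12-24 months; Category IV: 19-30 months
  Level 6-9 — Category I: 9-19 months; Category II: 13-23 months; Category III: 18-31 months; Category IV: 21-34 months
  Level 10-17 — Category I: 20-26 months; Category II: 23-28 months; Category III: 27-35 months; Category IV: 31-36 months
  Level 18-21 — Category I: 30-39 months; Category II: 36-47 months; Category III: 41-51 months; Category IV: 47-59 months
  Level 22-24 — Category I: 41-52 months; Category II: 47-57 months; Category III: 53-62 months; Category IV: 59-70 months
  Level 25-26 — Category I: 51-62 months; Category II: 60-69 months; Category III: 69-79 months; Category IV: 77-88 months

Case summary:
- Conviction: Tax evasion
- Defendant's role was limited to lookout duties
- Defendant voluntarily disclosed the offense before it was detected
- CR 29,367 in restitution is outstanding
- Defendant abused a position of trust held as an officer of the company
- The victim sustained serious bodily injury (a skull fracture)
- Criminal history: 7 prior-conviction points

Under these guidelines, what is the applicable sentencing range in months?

Base offense level for tax evasion: 22.
§1 applies: 22 + 4 = 26.
§2 does not apply.
§3 applies: 26 − 1 = 25.
§4 applies (level before this adjustment is 25 ≥ 23, so +3): 25 + 3 = 28.
§6 applies: 28 − 2 = 26.
§7 applies: 26 + 3 = 29.
Level 29 exceeds the maximum of 26; capped at 26.
Final offense level: 26.
Criminal history: 7 prior points → Category I (0-10).
Level 26 falls in the 25-26 band.
Grid: Level 25-26 × Category I = 51-62 months.

51-62 months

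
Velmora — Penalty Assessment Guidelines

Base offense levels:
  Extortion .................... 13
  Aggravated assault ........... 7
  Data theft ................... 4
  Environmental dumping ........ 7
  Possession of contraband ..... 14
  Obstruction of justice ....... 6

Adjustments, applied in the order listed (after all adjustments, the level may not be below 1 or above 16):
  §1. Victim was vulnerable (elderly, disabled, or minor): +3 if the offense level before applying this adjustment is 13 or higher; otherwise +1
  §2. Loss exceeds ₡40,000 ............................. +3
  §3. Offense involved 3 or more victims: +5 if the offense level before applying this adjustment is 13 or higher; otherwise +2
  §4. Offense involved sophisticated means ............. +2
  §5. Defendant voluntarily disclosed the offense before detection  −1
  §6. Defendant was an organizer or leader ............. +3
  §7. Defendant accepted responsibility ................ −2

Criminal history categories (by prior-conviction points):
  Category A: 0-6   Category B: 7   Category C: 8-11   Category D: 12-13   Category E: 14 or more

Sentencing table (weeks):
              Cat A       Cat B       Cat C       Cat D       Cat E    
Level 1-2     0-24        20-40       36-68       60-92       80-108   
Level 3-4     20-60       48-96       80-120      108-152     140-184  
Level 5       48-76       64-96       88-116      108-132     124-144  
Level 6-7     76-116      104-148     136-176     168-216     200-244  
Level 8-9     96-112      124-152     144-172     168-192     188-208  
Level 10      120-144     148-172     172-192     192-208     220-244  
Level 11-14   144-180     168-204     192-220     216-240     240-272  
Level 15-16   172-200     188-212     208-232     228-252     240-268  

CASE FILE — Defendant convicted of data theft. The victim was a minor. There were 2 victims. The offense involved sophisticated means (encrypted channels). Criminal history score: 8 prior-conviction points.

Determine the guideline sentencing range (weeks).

Base offense level for data theft: 4.
§1 applies (level before this adjustment is 4 < 13, so +1): 4 + 1 = 5.
§3 does not apply.
§4 applies: 5 + 2 = 7.
§6 does not apply.
Final offense level: 7.
Criminal history: 8 prior points → Category C (8-11).
Level 7 falls in the 6-7 band.
Grid: Level 6-7 × Category C = 136-176 weeks.

136-176 weeks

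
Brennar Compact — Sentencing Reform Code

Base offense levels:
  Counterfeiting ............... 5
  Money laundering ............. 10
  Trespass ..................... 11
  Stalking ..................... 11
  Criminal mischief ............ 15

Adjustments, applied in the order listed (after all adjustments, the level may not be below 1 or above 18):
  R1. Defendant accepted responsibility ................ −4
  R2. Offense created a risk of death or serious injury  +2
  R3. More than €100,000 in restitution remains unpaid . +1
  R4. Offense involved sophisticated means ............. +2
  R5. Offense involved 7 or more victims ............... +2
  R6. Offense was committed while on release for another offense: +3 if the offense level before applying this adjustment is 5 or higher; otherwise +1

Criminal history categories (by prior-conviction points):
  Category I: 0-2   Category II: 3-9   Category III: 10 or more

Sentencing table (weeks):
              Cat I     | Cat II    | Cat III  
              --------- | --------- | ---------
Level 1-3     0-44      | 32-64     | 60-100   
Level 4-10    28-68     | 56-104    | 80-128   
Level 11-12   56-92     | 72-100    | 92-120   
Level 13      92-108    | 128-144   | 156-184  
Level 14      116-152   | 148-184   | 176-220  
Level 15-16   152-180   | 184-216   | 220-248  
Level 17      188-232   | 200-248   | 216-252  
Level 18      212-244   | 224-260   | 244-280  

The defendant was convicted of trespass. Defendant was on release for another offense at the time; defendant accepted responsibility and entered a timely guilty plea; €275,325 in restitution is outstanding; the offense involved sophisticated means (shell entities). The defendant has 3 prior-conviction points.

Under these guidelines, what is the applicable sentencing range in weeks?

128-144 weeks

Base offense level for trespass: 11.
R1 applies: 11 − 4 = 7.
R3 applies: 7 + 1 = 8.
R4 applies: 8 + 2 = 10.
R6 applies (level before this adjustment is 10 ≥ 5, so +3): 10 + 3 = 13.
Final offense level: 13.
Criminal history: 3 prior points → Category II (3-9).
Level 13 falls in the 13 band.
Grid: Level 13 × Category II = 128-144 weeks.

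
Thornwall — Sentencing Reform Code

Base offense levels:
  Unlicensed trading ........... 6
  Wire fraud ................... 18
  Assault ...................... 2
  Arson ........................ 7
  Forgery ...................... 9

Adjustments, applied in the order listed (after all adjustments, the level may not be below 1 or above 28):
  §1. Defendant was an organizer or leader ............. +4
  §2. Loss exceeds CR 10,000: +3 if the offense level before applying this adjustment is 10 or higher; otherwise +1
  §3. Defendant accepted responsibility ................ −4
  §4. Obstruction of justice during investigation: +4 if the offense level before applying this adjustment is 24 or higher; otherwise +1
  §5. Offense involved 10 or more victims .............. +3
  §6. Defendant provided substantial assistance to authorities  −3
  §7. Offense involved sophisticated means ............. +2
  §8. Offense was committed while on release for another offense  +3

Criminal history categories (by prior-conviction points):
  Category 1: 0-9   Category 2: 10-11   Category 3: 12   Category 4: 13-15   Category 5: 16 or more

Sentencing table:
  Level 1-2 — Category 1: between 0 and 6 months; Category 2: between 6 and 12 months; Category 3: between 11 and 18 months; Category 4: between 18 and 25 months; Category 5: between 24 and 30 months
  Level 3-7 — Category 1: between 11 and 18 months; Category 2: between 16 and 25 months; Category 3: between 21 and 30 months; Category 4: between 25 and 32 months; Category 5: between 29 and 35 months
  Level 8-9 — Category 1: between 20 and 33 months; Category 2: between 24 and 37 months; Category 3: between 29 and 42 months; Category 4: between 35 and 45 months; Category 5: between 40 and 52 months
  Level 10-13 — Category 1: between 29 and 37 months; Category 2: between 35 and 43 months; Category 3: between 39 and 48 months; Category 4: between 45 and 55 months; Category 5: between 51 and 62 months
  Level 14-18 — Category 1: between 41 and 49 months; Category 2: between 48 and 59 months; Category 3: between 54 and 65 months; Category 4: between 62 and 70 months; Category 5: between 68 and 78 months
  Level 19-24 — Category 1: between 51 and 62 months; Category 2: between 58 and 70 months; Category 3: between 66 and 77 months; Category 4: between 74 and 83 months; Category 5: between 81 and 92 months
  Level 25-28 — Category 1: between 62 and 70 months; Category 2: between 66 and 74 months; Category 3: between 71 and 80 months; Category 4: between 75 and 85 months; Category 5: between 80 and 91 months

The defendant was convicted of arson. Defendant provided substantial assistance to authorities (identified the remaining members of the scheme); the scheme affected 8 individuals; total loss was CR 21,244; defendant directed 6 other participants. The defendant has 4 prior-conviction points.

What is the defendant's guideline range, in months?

Base offense level for arson: 7.
§1 applies: 7 + 4 = 11.
§2 applies (level before this adjustment is 11 ≥ 10, so +3): 11 + 3 = 14.
§4 does not apply.
§6 applies: 14 − 3 = 11.
§7 does not apply.
Final offense level: 11.
Criminal history: 4 prior points → Category 1 (0-9).
Level 11 falls in the 10-13 band.
Grid: Level 10-13 × Category 1 = 29-37 months.

29-37 months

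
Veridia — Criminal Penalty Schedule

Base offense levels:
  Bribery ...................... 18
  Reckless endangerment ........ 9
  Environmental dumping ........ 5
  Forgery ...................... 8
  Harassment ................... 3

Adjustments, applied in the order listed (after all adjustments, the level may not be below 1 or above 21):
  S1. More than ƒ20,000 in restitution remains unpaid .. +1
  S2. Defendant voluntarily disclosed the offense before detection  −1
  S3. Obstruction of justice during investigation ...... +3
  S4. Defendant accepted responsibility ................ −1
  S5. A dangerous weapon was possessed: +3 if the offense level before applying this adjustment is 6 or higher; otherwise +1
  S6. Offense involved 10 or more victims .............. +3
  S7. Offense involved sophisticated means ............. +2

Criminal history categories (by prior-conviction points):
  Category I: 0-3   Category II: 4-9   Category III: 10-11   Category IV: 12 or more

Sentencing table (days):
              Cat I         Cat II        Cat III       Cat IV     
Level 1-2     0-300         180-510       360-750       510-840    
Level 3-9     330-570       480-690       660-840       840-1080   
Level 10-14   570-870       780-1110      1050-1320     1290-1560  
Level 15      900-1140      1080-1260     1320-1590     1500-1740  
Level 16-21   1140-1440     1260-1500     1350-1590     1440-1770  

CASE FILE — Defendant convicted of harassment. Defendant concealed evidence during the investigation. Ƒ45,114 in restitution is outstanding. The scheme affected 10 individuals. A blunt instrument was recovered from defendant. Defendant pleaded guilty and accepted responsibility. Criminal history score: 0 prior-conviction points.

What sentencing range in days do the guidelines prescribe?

570-870 days

Base offense level for harassment: 3.
S1 applies: 3 + 1 = 4.
S2 does not apply.
S3 applies: 4 + 3 = 7.
S4 applies: 7 − 1 = 6.
S5 applies (level before this adjustment is 6 ≥ 6, so +3): 6 + 3 = 9.
S6 applies: 9 + 3 = 12.
Final offense level: 12.
Criminal history: 0 prior points → Category I (0-3).
Level 12 falls in the 10-14 band.
Grid: Level 10-14 × Category I = 570-870 days.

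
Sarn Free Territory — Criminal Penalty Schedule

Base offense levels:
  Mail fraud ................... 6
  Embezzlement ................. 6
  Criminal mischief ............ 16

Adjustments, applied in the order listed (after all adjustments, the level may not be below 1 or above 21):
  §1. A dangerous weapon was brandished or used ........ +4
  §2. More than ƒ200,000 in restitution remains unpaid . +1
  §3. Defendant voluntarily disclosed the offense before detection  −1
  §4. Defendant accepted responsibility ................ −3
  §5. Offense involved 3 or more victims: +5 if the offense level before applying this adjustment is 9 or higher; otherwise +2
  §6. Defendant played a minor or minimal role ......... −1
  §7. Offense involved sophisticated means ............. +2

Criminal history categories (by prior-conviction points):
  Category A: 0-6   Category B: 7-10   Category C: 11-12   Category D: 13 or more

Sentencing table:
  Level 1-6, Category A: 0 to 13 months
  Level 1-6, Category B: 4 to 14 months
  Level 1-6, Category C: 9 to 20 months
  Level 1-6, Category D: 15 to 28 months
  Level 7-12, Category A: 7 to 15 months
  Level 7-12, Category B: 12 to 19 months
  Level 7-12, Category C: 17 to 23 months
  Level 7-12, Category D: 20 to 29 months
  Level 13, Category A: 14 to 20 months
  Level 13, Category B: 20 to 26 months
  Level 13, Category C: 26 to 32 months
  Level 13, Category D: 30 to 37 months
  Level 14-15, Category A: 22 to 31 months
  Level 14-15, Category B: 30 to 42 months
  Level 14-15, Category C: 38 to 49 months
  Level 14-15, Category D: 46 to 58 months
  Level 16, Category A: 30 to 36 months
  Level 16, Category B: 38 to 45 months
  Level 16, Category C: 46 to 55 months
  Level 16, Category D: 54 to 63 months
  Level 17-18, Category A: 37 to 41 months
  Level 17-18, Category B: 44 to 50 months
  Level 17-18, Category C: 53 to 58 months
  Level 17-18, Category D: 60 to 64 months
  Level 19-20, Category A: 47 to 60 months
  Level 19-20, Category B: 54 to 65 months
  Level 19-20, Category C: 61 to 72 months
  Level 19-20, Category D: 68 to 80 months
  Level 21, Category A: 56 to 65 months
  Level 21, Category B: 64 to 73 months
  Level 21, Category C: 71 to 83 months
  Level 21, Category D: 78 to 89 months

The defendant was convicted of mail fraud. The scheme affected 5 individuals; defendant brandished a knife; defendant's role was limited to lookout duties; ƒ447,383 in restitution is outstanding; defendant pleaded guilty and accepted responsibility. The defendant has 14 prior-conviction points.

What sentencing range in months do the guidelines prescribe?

20-29 months

Base offense level for mail fraud: 6.
§1 applies: 6 + 4 = 10.
§2 applies: 10 + 1 = 11.
§3 does not apply.
§4 applies: 11 − 3 = 8.
§5 applies (level before this adjustment is 8 < 9, so +2): 8 + 2 = 10.
§6 applies: 10 − 1 = 9.
Final offense level: 9.
Criminal history: 14 prior points → Category D (13+).
Level 9 falls in the 7-12 band.
Grid: Level 7-12 × Category D = 20-29 months.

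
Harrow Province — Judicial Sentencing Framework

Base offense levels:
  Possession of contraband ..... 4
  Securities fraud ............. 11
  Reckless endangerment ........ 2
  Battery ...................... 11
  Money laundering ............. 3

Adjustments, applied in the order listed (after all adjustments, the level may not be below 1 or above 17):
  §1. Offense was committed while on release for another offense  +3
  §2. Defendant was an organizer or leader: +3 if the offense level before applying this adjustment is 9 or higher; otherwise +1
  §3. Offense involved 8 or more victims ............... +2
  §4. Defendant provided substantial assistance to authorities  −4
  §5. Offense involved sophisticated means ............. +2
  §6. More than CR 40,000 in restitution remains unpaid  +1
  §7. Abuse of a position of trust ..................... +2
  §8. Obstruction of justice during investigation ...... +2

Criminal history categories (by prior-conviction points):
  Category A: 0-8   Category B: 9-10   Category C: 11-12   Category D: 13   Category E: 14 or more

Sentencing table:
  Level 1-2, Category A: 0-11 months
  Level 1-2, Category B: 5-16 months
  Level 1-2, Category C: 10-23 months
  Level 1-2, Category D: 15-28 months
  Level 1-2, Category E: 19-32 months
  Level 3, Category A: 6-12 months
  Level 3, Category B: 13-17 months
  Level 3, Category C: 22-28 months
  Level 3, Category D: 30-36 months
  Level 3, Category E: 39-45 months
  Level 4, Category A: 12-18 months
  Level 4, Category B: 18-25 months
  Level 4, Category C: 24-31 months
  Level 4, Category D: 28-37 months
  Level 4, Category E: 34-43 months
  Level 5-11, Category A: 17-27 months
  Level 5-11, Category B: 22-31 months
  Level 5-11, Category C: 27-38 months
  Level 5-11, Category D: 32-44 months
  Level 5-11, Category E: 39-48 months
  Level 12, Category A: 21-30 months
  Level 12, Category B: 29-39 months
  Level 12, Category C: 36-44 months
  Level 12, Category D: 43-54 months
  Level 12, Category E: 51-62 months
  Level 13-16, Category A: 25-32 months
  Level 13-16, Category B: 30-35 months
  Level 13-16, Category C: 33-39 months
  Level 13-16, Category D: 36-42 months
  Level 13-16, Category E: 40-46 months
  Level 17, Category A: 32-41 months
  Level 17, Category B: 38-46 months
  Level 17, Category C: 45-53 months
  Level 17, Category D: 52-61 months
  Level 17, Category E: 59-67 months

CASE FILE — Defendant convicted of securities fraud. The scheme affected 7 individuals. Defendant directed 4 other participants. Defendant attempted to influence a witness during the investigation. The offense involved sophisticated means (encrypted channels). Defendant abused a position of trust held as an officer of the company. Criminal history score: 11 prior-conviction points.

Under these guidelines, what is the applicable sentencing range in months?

45-53 months

Base offense level for securities fraud: 11.
§1 does not apply.
§2 applies (level before this adjustment is 11 ≥ 9, so +3): 11 + 3 = 14.
§3 does not apply.
§4 does not apply.
§5 applies: 14 + 2 = 16.
§7 applies: 16 + 2 = 18.
§8 applies: 18 + 2 = 20.
Level 20 exceeds the maximum of 17; capped at 17.
Final offense level: 17.
Criminal history: 11 prior points → Category C (11-12).
Level 17 falls in the 17 band.
Grid: Level 17 × Category C = 45-53 months.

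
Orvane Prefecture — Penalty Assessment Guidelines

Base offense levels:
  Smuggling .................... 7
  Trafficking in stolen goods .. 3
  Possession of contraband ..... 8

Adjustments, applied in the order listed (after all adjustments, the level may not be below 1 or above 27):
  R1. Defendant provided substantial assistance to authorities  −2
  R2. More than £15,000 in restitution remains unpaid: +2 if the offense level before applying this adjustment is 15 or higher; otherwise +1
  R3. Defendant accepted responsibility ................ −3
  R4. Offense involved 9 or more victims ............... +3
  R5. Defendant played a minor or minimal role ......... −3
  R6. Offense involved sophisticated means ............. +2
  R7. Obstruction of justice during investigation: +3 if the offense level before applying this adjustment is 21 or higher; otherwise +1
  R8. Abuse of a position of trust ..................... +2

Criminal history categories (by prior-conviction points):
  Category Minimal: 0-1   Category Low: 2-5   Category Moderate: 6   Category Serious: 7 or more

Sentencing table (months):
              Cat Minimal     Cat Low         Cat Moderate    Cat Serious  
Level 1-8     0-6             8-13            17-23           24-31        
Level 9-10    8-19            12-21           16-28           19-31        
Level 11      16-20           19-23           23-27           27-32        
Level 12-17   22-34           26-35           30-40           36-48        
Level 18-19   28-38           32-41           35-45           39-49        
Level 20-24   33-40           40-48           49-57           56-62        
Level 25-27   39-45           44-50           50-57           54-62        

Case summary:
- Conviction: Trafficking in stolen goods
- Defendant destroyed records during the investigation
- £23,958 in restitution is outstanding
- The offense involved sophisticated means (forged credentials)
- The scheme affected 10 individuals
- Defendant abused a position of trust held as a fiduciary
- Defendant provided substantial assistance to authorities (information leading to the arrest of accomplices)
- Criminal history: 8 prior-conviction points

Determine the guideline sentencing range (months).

19-31 months

Base offense level for trafficking in stolen goods: 3.
R1 applies: 3 − 2 = 1.
R2 applies (level before this adjustment is 1 < 15, so +1): 1 + 1 = 2.
R4 applies: 2 + 3 = 5.
R5 does not apply.
R6 applies: 5 + 2 = 7.
R7 applies (level before this adjustment is 7 < 21, so +1): 7 + 1 = 8.
R8 applies: 8 + 2 = 10.
Final offense level: 10.
Criminal history: 8 prior points → Category Serious (7+).
Level 10 falls in the 9-10 band.
Grid: Level 9-10 × Category Serious = 19-31 months.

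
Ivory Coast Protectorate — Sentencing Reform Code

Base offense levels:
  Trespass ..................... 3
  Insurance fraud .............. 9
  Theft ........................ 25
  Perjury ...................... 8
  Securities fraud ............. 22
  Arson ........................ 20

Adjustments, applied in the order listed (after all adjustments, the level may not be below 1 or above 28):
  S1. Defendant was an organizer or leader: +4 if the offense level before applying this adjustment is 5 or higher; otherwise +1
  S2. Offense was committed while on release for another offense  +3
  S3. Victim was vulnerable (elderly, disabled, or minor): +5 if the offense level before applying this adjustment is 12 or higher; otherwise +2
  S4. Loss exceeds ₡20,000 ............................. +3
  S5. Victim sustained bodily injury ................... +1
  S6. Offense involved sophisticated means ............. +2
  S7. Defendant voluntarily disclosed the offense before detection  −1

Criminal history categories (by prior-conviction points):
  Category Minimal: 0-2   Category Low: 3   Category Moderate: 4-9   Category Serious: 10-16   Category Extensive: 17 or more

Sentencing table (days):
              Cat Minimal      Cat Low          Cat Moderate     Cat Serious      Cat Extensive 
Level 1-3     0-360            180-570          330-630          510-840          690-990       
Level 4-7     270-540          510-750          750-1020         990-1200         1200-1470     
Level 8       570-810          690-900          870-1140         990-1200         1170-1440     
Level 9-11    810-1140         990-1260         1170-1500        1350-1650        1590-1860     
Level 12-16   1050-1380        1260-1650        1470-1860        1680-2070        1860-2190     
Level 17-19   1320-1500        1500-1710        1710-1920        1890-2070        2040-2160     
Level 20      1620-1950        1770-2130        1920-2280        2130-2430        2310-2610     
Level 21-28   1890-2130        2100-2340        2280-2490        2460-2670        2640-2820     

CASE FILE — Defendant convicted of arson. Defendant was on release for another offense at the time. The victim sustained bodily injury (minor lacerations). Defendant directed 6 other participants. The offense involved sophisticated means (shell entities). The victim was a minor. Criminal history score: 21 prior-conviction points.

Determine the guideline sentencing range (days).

Base offense level for arson: 20.
S1 applies (level before this adjustment is 20 ≥ 5, so +4): 20 + 4 = 24.
S2 applies: 24 + 3 = 27.
S3 applies (level before this adjustment is 27 ≥ 12, so +5): 27 + 5 = 32.
S4 does not apply.
S5 applies: 32 + 1 = 33.
S6 applies: 33 + 2 = 35.
Level 35 exceeds the maximum of 28; capped at 28.
Final offense level: 28.
Criminal history: 21 prior points → Category Extensive (17+).
Level 28 falls in the 21-28 band.
Grid: Level 21-28 × Category Extensive = 2640-2820 days.

2640-2820 days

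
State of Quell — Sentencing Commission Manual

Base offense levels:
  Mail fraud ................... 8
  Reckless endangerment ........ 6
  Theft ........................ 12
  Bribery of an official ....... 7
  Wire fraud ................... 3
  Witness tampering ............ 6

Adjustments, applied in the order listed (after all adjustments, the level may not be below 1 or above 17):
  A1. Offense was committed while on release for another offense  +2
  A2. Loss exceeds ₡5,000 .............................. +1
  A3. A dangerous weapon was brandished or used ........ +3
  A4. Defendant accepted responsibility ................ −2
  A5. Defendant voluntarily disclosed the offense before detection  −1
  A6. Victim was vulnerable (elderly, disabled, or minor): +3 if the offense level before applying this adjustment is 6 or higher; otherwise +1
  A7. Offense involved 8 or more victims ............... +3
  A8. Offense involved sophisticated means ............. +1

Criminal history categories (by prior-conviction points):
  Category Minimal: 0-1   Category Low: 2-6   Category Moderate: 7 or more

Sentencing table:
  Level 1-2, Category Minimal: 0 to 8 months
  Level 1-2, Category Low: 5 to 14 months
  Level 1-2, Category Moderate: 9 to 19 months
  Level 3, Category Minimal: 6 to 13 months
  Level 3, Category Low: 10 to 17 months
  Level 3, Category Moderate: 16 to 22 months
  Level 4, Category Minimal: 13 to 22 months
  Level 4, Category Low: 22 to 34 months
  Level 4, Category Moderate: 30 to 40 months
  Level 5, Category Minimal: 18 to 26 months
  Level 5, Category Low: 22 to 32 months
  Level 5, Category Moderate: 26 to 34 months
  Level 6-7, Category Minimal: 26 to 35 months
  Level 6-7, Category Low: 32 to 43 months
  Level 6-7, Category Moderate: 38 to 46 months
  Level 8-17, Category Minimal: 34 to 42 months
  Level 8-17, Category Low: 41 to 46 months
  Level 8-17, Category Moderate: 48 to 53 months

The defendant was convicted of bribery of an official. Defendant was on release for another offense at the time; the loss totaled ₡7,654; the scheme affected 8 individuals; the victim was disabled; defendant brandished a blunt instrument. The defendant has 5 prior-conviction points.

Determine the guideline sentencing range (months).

Base offense level for bribery of an official: 7.
A1 applies: 7 + 2 = 9.
A2 applies: 9 + 1 = 10.
A3 applies: 10 + 3 = 13.
A6 applies (level before this adjustment is 13 ≥ 6, so +3): 13 + 3 = 16.
A7 applies: 16 + 3 = 19.
A8 does not apply.
Level 19 exceeds the maximum of 17; capped at 17.
Final offense level: 17.
Criminal history: 5 prior points → Category Low (2-6).
Level 17 falls in the 8-17 band.
Grid: Level 8-17 × Category Low = 41-46 months.

41-46 months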